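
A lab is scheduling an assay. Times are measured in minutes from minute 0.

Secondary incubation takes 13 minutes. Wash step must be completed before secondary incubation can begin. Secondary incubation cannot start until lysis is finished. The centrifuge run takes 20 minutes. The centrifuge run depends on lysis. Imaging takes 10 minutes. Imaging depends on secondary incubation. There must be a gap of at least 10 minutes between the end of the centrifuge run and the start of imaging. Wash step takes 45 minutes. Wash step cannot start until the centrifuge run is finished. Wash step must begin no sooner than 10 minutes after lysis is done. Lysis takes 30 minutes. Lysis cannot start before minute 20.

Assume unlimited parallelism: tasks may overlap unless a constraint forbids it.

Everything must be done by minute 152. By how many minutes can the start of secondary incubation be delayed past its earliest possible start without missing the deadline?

After its own release at minute 20, lysis can start at minute 20 and finishes at minute 50.
The centrifuge run cannot begin until lysis (finishes minute 50). It runs from minute 50 to 50 + 20 = minute 70.
Wash step has to wait for the centrifuge run (finishes minute 70); lysis (finishes minute 50, plus 10-minute gap → minute 60). The latest of these is minute 70, so wash step runs minute 70 to 70 + 45 = minute 115.
Secondary incubation needs all of wash step (finishes minute 115); lysis (finishes minute 50). That puts its earliest start at minute 115; it finishes at 115 + 13 = minute 128.

Working backward from the deadline:
Imaging must finish by minute 152; it takes 10 minutes, so it must start by 152 − 10 = minute 142.
Secondary incubation must finish before imaging (must start by minute 142). With a 13-minute duration, secondary incubation must start by 142 − 13 = minute 129.
So secondary incubation can start as early as minute 115 and as late as minute 129, giving 129 − 115 = 14 minutes of slack.

14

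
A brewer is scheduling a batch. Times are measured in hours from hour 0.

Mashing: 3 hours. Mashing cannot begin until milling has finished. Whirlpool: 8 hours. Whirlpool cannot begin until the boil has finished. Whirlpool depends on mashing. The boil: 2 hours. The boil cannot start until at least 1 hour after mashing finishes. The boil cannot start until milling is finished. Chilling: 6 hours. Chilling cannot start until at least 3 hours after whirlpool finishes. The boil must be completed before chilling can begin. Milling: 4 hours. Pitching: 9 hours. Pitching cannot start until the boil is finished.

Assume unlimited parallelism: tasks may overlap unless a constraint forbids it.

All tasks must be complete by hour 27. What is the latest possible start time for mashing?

Nothing follows chilling; the deadline of hour 27 is its only limit. It must start by 27 − 6 = hour 21.
Whirlpool feeds into chilling (must start by hour 21, minus 3-hour gap → hour 18); so whirlpool must finish by hour 18 and therefore start by hour 10.
Nothing follows pitching; the deadline of hour 27 is its only limit. It must start by 27 − 9 = hour 18.
The boil feeds whirlpool (must start by hour 10); chilling (must start by hour 21); pitching (must start by hour 18). Taking the minimum, the boil must finish by hour 10 and start by 10 − 2 = hour 8.
For mashing: the boil (must start by hour 8, minus 1-hour gap → hour 7); whirlpool (must start by hour 10). The most restrictive is hour 7; with a 3-hour duration, mashing must start by hour 4.

4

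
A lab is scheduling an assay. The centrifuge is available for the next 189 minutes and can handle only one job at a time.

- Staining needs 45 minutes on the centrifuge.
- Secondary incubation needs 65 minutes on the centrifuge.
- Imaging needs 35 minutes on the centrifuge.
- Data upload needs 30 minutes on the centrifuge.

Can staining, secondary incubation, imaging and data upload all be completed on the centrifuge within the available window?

Yes

Running back to back, the jobs need 45 + 65 + 35 + 30 = 175 minutes on the centrifuge.
Since 175 ≤ 189, they fit within the window.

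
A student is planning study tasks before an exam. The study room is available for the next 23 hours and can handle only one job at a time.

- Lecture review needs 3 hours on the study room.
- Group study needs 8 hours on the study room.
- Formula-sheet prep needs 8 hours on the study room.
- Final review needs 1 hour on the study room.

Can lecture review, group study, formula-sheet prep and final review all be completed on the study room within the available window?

Running back to back, the jobs need 3 + 8 + 8 + 1 = 20 hours on the study room.
Since 20 ≤ 23, they fit within the window.

Yes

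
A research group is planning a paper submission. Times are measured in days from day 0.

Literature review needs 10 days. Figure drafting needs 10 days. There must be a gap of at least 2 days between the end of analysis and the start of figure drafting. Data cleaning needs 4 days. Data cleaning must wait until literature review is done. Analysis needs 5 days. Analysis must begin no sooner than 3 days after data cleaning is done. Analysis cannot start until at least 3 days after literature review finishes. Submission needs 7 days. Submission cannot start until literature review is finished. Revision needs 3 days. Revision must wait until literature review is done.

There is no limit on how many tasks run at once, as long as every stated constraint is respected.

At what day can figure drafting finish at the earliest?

34

Nothing blocks literature review, so it runs from day 0 to day 10.
Data cleaning waits on literature review (finishes day 10), so it starts at day 10 and finishes at 10 + 4 = day 14.
Analysis needs all of data cleaning (finishes day 14, plus 3-day gap → day 17); literature review (finishes day 10, plus 3-day gap → day 13). That puts its earliest start at day 17; it finishes at 17 + 5 = day 22.
Figure drafting cannot begin until analysis (finishes day 22, plus 2-day gap → day 24). It runs from day 24 to 24 + 10 = day 34.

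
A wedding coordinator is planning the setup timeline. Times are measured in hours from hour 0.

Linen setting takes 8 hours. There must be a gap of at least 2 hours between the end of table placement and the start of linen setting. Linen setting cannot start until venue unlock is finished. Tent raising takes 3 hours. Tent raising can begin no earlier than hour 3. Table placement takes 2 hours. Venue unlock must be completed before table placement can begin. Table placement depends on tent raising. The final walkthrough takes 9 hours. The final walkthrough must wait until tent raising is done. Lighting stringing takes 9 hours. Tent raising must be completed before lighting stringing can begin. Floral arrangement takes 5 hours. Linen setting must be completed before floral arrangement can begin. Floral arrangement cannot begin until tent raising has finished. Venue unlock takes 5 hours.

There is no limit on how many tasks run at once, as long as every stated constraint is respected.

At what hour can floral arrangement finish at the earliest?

After its own release at hour 3, tent raising can start at hour 3 and finishes at hour 6.
Venue unlock has no prerequisites, so it starts at hour 0 and finishes at hour 5.
Table placement has to wait for venue unlock (finishes hour 5); tent raising (finishes hour 6). The latest of these is hour 6, so table placement runs hour 6 to 6 + 2 = hour 8.
Linen setting cannot start until table placement (finishes hour 8, plus 2-hour gap → hour 10); venue unlock (finishes hour 5). The controlling bound is hour 10, so linen setting finishes at 10 + 8 = hour 18.
Floral arrangement cannot start until linen setting (finishes hour 18); tent raising (finishes hour 6). The controlling bound is hour 18, so floral arrangement finishes at 18 + 5 = hour 23.

23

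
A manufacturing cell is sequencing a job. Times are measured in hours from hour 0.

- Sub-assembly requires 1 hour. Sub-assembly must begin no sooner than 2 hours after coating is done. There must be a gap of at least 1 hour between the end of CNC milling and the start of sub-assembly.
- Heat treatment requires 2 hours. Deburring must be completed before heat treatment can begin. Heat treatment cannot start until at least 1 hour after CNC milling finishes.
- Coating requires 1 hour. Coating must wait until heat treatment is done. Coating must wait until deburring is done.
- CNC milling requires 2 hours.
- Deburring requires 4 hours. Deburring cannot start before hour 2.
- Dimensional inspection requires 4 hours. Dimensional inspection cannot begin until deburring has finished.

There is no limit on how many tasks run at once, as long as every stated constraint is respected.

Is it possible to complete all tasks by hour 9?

CNC milling can start immediately at hour 0; it finishes at hour 2.
Deburring waits on its own release at hour 2, so it starts at hour 2 and finishes at 2 + 4 = hour 6.
Dimensional inspection cannot begin until deburring (finishes hour 6). It runs from hour 6 to 6 + 4 = hour 10.
Heat treatment needs all of deburring (finishes hour 6); CNC milling (finishes hour 2, plus 1-hour gap → hour 3). That puts its earliest start at hour 6; it finishes at 6 + 2 = hour 8.
Coating has to wait for heat treatment (finishes hour 8); deburring (finishes hour 6). The latest of these is hour 8, so coating runs hour 8 to 8 + 1 = hour 9.
Sub-assembly needs all of coating (finishes hour 9, plus 2-hour gap → hour 11); CNC milling (finishes hour 2, plus 1-hour gap → hour 3). That puts its earliest start at hour 11; it finishes at 11 + 1 = hour 12.
The earliest everything can be done is hour 12, which is after the deadline of 9, so it is not possible.

No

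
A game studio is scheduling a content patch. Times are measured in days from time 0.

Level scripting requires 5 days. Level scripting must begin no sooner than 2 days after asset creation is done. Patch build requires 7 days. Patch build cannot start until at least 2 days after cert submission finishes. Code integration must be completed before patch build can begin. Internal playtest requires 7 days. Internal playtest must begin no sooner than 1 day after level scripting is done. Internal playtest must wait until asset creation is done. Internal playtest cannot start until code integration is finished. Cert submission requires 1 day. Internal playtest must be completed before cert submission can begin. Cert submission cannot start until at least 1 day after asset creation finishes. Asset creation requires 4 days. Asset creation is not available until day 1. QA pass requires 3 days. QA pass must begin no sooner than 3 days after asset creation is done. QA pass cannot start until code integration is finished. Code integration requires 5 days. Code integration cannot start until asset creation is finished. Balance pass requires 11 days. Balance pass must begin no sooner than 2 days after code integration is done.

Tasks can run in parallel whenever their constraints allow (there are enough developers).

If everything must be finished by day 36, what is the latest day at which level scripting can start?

To finish by day 36, patch build (duration 7) must start no later than day 29.
Cert submission must finish before patch build (must start by day 29, minus 2-day gap → day 27). With a 1-day duration, cert submission must start by 27 − 1 = day 26.
Internal playtest must finish before cert submission (must start by day 26). With a 7-day duration, internal playtest must start by 26 − 7 = day 19.
Level scripting must finish before internal playtest (must start by day 19, minus 1-day gap → day 18). With a 5-day duration, level scripting must start by 18 − 5 = day 13.

13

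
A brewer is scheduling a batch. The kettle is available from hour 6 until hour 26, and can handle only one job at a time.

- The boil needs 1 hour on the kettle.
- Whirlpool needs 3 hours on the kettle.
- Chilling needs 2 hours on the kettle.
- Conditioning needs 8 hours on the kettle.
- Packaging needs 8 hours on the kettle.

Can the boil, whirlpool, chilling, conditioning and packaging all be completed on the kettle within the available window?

The kettle window is 26 − 6 = 20 hours.
Running back to back, the jobs need 1 + 3 + 2 + 8 + 8 = 22 hours on the kettle.
Since 22 > 20, they cannot all fit.

No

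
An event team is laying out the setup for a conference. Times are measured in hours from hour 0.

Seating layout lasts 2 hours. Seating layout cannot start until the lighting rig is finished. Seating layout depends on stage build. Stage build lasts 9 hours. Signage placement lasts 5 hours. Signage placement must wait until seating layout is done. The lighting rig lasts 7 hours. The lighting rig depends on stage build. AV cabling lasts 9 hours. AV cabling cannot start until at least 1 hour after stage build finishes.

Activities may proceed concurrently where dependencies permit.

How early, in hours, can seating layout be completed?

18

Nothing blocks stage build, so it runs from hour 0 to hour 9.
After stage build (finishes hour 9), the lighting rig can start at hour 9 and finishes at hour 16.
For seating layout: the lighting rig (finishes hour 16); stage build (finishes hour 9). Taking the maximum gives a start of hour 16, and it finishes at 16 + 2 = hour 18.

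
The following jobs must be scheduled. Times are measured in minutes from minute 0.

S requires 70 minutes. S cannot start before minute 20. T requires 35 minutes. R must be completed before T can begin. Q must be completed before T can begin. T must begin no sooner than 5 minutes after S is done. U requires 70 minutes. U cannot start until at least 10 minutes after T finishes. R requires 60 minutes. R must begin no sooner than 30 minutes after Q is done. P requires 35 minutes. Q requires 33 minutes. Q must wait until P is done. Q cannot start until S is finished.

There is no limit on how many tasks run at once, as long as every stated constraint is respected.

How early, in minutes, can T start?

S cannot begin until its own release at minute 20. It runs from minute 20 to 20 + 70 = minute 90.
P can start immediately at minute 0; it finishes at minute 35.
Q has to wait for P (finishes minute 35); S (finishes minute 90). The latest of these is minute 90, so Q runs minute 90 to 90 + 33 = minute 123.
R waits on Q (finishes minute 123, plus 30-minute gap → minute 153), so it starts at minute 153 and finishes at 153 + 60 = minute 213.
T waits on R (finishes minute 213); Q (finishes minute 123); S (finishes minute 90, plus 5-minute gap → minute 95). The latest of these is minute 213, which is the earliest T can start.

213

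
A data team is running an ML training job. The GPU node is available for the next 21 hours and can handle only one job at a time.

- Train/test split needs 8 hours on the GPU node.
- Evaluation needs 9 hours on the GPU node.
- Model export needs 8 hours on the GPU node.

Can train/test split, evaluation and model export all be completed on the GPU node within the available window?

No

Running back to back, the jobs need 8 + 9 + 8 = 25 hours on the GPU node.
Since 25 > 21, they cannot all fit.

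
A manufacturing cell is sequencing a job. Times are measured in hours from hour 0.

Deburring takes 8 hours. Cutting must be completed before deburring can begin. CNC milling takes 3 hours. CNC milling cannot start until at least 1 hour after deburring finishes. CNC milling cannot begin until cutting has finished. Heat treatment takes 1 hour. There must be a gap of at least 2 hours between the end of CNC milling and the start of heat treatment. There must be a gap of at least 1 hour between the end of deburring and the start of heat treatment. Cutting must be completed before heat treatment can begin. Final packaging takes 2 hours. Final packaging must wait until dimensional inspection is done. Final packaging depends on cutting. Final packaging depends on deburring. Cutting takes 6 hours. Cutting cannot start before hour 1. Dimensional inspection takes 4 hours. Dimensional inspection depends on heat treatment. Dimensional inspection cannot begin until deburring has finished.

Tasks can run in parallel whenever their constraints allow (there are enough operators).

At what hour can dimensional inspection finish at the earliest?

26

Cutting waits on its own release at hour 1, so it starts at hour 1 and finishes at 1 + 6 = hour 7.
After cutting (finishes hour 7), deburring can start at hour 7 and finishes at hour 15.
For CNC milling: deburring (finishes hour 15, plus 1-hour gap → hour 16); cutting (finishes hour 7). Taking the maximum gives a start of hour 16, and it finishes at 16 + 3 = hour 19.
Heat treatment has to wait for CNC milling (finishes hour 19, plus 2-hour gap → hour 21); deburring (finishes hour 15, plus 1-hour gap → hour 16); cutting (finishes hour 7). The latest of these is hour 21, so heat treatment runs hour 21 to 21 + 1 = hour 22.
Dimensional inspection needs all of heat treatment (finishes hour 22); deburring (finishes hour 15). That puts its earliest start at hour 22; it finishes at 22 + 4 = hour 26.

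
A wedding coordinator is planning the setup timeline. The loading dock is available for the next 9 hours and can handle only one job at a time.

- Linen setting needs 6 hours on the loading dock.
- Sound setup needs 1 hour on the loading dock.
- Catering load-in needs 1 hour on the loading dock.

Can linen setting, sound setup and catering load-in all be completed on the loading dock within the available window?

Yes

Running back to back, the jobs need 6 + 1 + 1 = 8 hours on the loading dock.
Since 8 ≤ 9, they fit within the window.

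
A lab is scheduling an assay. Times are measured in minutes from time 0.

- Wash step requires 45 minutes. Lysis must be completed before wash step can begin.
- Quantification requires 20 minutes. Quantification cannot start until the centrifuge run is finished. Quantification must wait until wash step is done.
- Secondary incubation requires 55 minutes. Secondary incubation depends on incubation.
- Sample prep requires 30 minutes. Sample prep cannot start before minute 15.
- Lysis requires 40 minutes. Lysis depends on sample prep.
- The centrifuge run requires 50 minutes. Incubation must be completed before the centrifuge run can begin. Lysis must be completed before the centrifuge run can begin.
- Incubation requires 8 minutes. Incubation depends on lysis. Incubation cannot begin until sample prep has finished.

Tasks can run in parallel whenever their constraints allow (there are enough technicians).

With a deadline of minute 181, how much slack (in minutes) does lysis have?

18

Sample prep cannot begin until its own release at minute 15. It runs from minute 15 to 15 + 30 = minute 45.
After sample prep (finishes minute 45), lysis can start at minute 45 and finishes at minute 85.

Working backward from the deadline:
Quantification must finish by minute 181; it takes 20 minutes, so it must start by 181 − 20 = minute 161.
Since quantification (must start by minute 161) depends on it, the centrifuge run must finish by minute 161. Backing off its 50-minute duration gives a latest start of minute 111.
To finish by minute 181, secondary incubation (duration 55) must start no later than minute 126.
Incubation has several dependents: the centrifuge run (must start by minute 111); secondary incubation (must start by minute 126). The earliest of those limits is minute 111, so incubation must start by 111 − 8 = minute 103.
Wash step has to be done before quantification (must start by minute 161). That means finishing by minute 161, i.e. starting by 161 − 45 = minute 116.
Lysis has several dependents: incubation (must start by minute 103); the centrifuge run (must start by minute 111); wash step (must start by minute 116). The earliest of those limits is minute 103, so lysis must start by 103 − 40 = minute 63.
So lysis can start as early as minute 45 and as late as minute 63, giving 63 − 45 = 18 minutes of slack.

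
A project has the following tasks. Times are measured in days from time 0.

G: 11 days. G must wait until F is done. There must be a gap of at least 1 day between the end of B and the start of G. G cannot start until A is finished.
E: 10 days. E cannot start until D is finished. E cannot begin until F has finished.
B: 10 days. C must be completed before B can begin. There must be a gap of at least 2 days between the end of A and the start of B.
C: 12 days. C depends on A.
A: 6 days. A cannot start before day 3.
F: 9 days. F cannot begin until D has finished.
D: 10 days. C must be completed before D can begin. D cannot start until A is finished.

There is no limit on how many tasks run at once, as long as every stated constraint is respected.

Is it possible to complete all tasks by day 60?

Yes

A waits on its own release at day 3, so it starts at day 3 and finishes at 3 + 6 = day 9.
C waits on A (finishes day 9), so it starts at day 9 and finishes at 9 + 12 = day 21.
D needs all of C (finishes day 21); A (finishes day 9). That puts its earliest start at day 21; it finishes at 21 + 10 = day 31.
F cannot begin until D (finishes day 31). It runs from day 31 to 31 + 9 = day 40.
For E: D (finishes day 31); F (finishes day 40). Taking the maximum gives a start of day 40, and it finishes at 40 + 10 = day 50.
B has to wait for C (finishes day 21); A (finishes day 9, plus 2-day gap → day 11). The latest of these is day 21, so B runs day 21 to 21 + 10 = day 31.
For G: F (finishes day 40); B (finishes day 31, plus 1-day gap → day 32); A (finishes day 9). Taking the maximum gives a start of day 40, and it finishes at 40 + 11 = day 51.
Every task is finished by day 51, which is no later than the deadline of 60, so the schedule is feasible.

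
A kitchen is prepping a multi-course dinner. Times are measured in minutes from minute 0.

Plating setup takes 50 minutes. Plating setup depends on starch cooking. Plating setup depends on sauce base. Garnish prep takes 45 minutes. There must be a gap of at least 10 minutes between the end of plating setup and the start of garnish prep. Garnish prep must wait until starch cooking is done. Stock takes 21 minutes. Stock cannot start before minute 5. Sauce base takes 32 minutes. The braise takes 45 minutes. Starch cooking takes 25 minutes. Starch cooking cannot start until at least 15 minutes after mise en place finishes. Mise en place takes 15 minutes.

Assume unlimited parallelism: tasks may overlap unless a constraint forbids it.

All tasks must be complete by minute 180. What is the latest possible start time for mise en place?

Garnish prep has no dependents, so it just needs to finish by minute 180. Starting by 180 − 45 = minute 135 achieves that.
Plating setup feeds into garnish prep (must start by minute 135, minus 10-minute gap → minute 125); so plating setup must finish by minute 125 and therefore start by minute 75.
Starch cooking has several dependents: plating setup (must start by minute 75); garnish prep (must start by minute 135). The earliest of those limits is minute 75, so starch cooking must start by 75 − 25 = minute 50.
Since starch cooking (must start by minute 50, minus 15-minute gap → minute 35) depends on it, mise en place must finish by minute 35. Backing off its 15-minute duration gives a latest start of minute 20.

20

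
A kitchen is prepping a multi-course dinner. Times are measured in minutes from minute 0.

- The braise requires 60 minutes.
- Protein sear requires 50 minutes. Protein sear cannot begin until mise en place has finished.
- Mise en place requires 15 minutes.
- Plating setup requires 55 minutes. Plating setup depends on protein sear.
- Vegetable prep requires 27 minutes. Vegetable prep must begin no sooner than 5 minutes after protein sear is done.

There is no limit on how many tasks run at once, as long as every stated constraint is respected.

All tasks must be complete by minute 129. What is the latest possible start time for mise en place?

Vegetable prep must finish by minute 129; it takes 27 minutes, so it must start by 129 − 27 = minute 102.
Nothing follows plating setup; the deadline of minute 129 is its only limit. It must start by 129 − 55 = minute 74.
Protein sear must finish in time for vegetable prep (must start by minute 102, minus 5-minute gap → minute 97); plating setup (must start by minute 74). The tightest is minute 74, so protein sear must start by 74 − 50 = minute 24.
Mise en place has to be done before protein sear (must start by minute 24). That means finishing by minute 24, i.e. starting by 24 − 15 = minute 9.

9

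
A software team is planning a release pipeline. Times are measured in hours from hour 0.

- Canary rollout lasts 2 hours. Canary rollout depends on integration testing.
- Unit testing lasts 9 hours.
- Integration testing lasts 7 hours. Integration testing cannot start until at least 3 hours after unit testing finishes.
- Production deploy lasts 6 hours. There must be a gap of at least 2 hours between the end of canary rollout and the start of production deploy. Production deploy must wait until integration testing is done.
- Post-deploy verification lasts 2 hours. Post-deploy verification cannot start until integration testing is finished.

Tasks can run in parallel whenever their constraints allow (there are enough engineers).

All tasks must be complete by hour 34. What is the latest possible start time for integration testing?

17

Production deploy must finish by hour 34; it takes 6 hours, so it must start by 34 − 6 = hour 28.
Since production deploy (must start by hour 28, minus 2-hour gap → hour 26) depends on it, canary rollout must finish by hour 26. Backing off its 2-hour duration gives a latest start of hour 24.
Post-deploy verification must finish by hour 34; it takes 2 hours, so it must start by 34 − 2 = hour 32.
Integration testing feeds canary rollout (must start by hour 24); production deploy (must start by hour 28); post-deploy verification (must start by hour 32). Taking the minimum, integration testing must finish by hour 24 and start by 24 − 7 = hour 17.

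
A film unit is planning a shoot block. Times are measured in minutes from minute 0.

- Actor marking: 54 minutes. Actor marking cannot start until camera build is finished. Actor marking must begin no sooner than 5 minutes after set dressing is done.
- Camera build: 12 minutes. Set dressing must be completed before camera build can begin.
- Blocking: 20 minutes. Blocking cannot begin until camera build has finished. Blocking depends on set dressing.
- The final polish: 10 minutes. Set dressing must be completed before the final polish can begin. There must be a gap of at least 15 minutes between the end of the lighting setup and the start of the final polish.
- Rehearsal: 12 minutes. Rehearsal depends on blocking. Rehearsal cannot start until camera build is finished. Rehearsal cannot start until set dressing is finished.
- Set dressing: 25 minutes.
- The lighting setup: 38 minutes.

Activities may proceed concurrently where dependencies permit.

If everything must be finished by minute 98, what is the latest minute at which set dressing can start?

To finish by minute 98, rehearsal (duration 12) must start no later than minute 86.
Blocking has to be done before rehearsal (must start by minute 86). That means finishing by minute 86, i.e. starting by 86 − 20 = minute 66.
Nothing follows actor marking; the deadline of minute 98 is its only limit. It must start by 98 − 54 = minute 44.
Camera build has several dependents: blocking (must start by minute 66); actor marking (must start by minute 44); rehearsal (must start by minute 86). The earliest of those limits is minute 44, so camera build must start by 44 − 12 = minute 32.
The final polish must finish by minute 98; it takes 10 minutes, so it must start by 98 − 10 = minute 88.
Set dressing must finish in time for camera build (must start by minute 32); blocking (must start by minute 66); actor marking (must start by minute 44, minus 5-minute gap → minute 39); rehearsal (must start by minute 86); the final polish (must start by minute 88). The tightest is minute 32, so set dressing must start by 32 − 25 = minute 7.

7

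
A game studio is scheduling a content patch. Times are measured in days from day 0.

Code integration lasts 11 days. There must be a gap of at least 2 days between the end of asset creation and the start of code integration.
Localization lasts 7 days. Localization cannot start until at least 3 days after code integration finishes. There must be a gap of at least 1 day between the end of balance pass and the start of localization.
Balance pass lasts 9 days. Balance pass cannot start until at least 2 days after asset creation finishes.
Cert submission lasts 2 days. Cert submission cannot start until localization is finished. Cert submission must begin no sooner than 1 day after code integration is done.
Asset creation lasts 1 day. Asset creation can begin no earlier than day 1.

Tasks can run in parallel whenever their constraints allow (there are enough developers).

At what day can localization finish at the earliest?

25

After its own release at day 1, asset creation can start at day 1 and finishes at day 2.
Balance pass cannot begin until asset creation (finishes day 2, plus 2-day gap → day 4). It runs from day 4 to 4 + 9 = day 13.
After asset creation (finishes day 2, plus 2-day gap → day 4), code integration can start at day 4 and finishes at day 15.
Localization has to wait for code integration (finishes day 15, plus 3-day gap → day 18); balance pass (finishes day 13, plus 1-day gap → day 14). The latest of these is day 18, so localization runs day 18 to 18 + 7 = day 25.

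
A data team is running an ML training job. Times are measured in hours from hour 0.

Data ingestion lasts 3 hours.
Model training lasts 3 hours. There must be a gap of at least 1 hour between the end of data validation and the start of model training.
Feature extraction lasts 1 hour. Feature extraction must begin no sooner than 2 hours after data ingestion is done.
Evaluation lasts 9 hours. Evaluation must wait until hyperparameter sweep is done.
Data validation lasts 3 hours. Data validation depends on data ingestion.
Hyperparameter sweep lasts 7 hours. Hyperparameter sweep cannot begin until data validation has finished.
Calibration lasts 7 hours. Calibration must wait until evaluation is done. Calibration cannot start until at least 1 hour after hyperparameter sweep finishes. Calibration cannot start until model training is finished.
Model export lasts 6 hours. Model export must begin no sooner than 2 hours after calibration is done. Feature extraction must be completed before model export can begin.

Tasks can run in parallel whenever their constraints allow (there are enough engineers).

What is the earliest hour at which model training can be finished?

Data ingestion can start immediately at hour 0; it finishes at hour 3.
Data validation cannot begin until data ingestion (finishes hour 3). It runs from hour 3 to 3 + 3 = hour 6.
Model training cannot begin until data validation (finishes hour 6, plus 1-hour gap → hour 7). It runs from hour 7 to 7 + 3 = hour 10.

10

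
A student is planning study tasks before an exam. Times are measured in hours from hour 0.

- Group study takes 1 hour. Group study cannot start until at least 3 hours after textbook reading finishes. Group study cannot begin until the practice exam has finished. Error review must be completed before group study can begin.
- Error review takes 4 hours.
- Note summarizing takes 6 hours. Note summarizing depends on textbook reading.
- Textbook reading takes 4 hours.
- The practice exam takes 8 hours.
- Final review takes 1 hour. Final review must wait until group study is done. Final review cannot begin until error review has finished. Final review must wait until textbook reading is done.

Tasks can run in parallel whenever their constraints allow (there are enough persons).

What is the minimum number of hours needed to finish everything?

10

Nothing blocks error review, so it runs from hour 0 to hour 4.
The practice exam has no prerequisites, so it starts at hour 0 and finishes at hour 8.
Textbook reading can start immediately at hour 0; it finishes at hour 4.
Note summarizing waits on textbook reading (finishes hour 4), so it starts at hour 4 and finishes at 4 + 6 = hour 10.
Group study cannot start until textbook reading (finishes hour 4, plus 3-hour gap → hour 7); the practice exam (finishes hour 8); error review (finishes hour 4). The controlling bound is hour 8, so group study finishes at 8 + 1 = hour 9.
Final review needs all of group study (finishes hour 9); error review (finishes hour 4); textbook reading (finishes hour 4). That puts its earliest start at hour 9; it finishes at 9 + 1 = hour 10.
All tasks are finished once the last one completes. Finish times: Textbook reading at 4, The practice exam at 8, Error review at 4, Group study at 9, Note summarizing at 10, Final review at 10. The latest is hour 10.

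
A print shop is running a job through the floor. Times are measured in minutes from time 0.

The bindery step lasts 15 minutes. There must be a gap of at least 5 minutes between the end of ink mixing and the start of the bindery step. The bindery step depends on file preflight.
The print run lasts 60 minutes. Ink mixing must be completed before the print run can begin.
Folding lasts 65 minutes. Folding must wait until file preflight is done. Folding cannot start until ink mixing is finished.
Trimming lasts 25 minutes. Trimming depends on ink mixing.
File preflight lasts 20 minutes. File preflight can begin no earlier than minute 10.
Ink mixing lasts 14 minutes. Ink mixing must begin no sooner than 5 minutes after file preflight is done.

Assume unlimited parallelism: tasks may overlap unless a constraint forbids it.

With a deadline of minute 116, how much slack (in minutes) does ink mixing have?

2

File preflight waits on its own release at minute 10, so it starts at minute 10 and finishes at 10 + 20 = minute 30.
After file preflight (finishes minute 30, plus 5-minute gap → minute 35), ink mixing can start at minute 35 and finishes at minute 49.

Working backward from the deadline:
Nothing follows the print run; the deadline of minute 116 is its only limit. It must start by 116 − 60 = minute 56.
Nothing follows trimming; the deadline of minute 116 is its only limit. It must start by 116 − 25 = minute 91.
To finish by minute 116, folding (duration 65) must start no later than minute 51.
The bindery step has no dependents, so it just needs to finish by minute 116. Starting by 116 − 15 = minute 101 achieves that.
For ink mixing: the print run (must start by minute 56); trimming (must start by minute 91); folding (must start by minute 51); the bindery step (must start by minute 101, minus 5-minute gap → minute 96). The most restrictive is minute 51; with a 14-minute duration, ink mixing must start by minute 37.
So ink mixing can start as early as minute 35 and as late as minute 37, giving 37 − 35 = 2 minutes of slack.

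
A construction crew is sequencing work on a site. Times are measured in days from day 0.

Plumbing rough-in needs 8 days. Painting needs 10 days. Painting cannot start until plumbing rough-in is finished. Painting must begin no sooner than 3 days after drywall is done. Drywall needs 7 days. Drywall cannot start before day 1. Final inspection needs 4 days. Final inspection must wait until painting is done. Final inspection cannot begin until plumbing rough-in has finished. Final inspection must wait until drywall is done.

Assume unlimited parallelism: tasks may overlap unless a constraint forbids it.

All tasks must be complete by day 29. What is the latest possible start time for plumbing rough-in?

Final inspection must finish by day 29; it takes 4 days, so it must start by 29 − 4 = day 25.
Painting feeds into final inspection (must start by day 25); so painting must finish by day 25 and therefore start by day 15.
Plumbing rough-in has several dependents: painting (must start by day 15); final inspection (must start by day 25). The earliest of those limits is day 15, so plumbing rough-in must start by 15 − 8 = day 7.

7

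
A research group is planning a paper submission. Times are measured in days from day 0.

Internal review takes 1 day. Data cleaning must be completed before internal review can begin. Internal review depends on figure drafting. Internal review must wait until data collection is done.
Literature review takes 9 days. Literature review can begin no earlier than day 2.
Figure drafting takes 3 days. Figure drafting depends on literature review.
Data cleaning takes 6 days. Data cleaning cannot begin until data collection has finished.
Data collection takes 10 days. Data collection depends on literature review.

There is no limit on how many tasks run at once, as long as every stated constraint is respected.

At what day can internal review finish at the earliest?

28

Literature review cannot begin until its own release at day 2. It runs from day 2 to 2 + 9 = day 11.
Figure drafting cannot begin until literature review (finishes day 11). It runs from day 11 to 11 + 3 = day 14.
After literature review (finishes day 11), data collection can start at day 11 and finishes at day 21.
Data cleaning waits on data collection (finishes day 21), so it starts at day 21 and finishes at 21 + 6 = day 27.
Internal review has to wait for data cleaning (finishes day 27); figure drafting (finishes day 14); data collection (finishes day 21). The latest of these is day 27, so internal review runs day 27 to 27 + 1 = day 28.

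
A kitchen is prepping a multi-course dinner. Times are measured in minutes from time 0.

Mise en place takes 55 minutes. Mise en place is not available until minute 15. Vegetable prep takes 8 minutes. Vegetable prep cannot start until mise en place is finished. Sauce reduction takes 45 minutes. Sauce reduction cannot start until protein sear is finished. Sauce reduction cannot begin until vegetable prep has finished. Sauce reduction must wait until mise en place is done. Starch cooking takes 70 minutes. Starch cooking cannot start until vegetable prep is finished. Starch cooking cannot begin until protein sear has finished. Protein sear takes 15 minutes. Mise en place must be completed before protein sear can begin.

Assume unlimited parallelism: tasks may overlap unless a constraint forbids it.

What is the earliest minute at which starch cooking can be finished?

Mise en place waits on its own release at minute 15, so it starts at minute 15 and finishes at 15 + 55 = minute 70.
After mise en place (finishes minute 70), vegetable prep can start at minute 70 and finishes at minute 78.
Protein sear cannot begin until mise en place (finishes minute 70). It runs from minute 70 to 70 + 15 = minute 85.
Starch cooking has to wait for vegetable prep (finishes minute 78); protein sear (finishes minute 85). The latest of these is minute 85, so starch cooking runs minute 85 to 85 + 70 = minute 155.

155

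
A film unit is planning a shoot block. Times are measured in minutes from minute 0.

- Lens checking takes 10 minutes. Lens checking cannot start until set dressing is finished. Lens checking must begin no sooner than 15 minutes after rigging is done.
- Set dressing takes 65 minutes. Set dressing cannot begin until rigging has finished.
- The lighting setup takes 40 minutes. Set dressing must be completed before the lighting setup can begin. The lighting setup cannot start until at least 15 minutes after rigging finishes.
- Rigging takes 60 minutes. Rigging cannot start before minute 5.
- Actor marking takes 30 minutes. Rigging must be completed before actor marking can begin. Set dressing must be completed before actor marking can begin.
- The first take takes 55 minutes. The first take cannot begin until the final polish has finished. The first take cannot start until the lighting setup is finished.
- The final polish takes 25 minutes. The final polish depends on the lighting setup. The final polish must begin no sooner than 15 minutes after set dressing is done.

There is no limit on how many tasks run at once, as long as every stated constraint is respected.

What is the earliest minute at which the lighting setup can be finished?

170

Rigging waits on its own release at minute 5, so it starts at minute 5 and finishes at 5 + 60 = minute 65.
After rigging (finishes minute 65), set dressing can start at minute 65 and finishes at minute 130.
For the lighting setup: set dressing (finishes minute 130); rigging (finishes minute 65, plus 15-minute gap → minute 80). Taking the maximum gives a start of minute 130, and it finishes at 130 + 40 = minute 170.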